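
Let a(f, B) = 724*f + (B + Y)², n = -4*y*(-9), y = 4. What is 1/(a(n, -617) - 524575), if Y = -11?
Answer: -1/25935 ≈ -3.8558e-5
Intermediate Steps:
n = 144 (n = -4*4*(-9) = -16*(-9) = 144)
a(f, B) = (-11 + B)² + 724*f (a(f, B) = 724*f + (B - 11)² = 724*f + (-11 + B)² = (-11 + B)² + 724*f)
1/(a(n, -617) - 524575) = 1/(((-11 - 617)² + 724*144) - 524575) = 1/(((-628)² + 104256) - 524575) = 1/((394384 + 104256) - 524575) = 1/(498640 - 524575) = 1/(-25935) = -1/25935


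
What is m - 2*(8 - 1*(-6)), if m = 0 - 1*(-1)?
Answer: -27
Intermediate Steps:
m = 1 (m = 0 + 1 = 1)
m - 2*(8 - 1*(-6)) = 1 - 2*(8 - 1*(-6)) = 1 - 2*(8 + 6) = 1 - 2*14 = 1 - 28 = -27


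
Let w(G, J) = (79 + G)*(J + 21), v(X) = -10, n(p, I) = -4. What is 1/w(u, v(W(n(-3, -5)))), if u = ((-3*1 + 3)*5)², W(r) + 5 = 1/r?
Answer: 1/869 ≈ 0.0011507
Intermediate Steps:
W(r) = -5 + 1/r
u = 0 (u = ((-3 + 3)*5)² = (0*5)² = 0² = 0)
w(G, J) = (21 + J)*(79 + G) (w(G, J) = (79 + G)*(21 + J) = (21 + J)*(79 + G))
1/w(u, v(W(n(-3, -5)))) = 1/(1659 + 21*0 + 79*(-10) + 0*(-10)) = 1/(1659 + 0 - 790 + 0) = 1/869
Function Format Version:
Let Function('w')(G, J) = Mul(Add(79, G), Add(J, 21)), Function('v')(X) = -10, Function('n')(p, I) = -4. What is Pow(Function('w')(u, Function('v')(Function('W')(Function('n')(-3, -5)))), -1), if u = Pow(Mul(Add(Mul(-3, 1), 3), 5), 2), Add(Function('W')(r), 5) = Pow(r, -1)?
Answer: Rational(1, 869) ≈ 0.0011507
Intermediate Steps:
Function('W')(r) = Add(-5, Pow(r, -1))
u = 0 (u = Pow(Mul(Add(-3, 3), 5), 2) = Pow(Mul(0, 5), 2) = Pow(0, 2) = 0)
Function('w')(G, J) = Mul(Add(21, J), Add(79, G)) (Function('w')(G, J) = Mul(Add(79, G), Add(21, J)) = Mul(Add(21, J), Add(79, G)))
Pow(Function('w')(u, Function('v')(Function('W')(Function('n')(-3, -5)))), -1) = Pow(Add(1659, Mul(21, 0), Mul(79, -10), Mul(0, -10)), -1) = Pow(Add(1659, 0, -790, 0), -1) = Pow(869, -1) = Rational(1, 869)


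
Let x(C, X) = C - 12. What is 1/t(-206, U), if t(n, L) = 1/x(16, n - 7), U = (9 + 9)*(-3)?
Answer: 4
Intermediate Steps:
x(C, X) = -12 + C
U = -54 (U = 18*(-3) = -54)
t(n, L) = ¼ (t(n, L) = 1/(-12 + 16) = 1/4 = ¼)
1/t(-206, U) = 1/(¼) = 4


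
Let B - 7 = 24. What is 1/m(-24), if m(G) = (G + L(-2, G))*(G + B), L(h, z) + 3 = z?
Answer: -1/357 ≈ -0.0028011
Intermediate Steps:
L(h, z) = -3 + z
B = 31 (B = 7 + 24 = 31)
m(G) = (-3 + 2*G)*(31 + G) (m(G) = (G + (-3 + G))*(G + 31) = (-3 + 2*G)*(31 + G))
1/m(-24) = 1/(-93 + 2*(-24)² + 59*(-24)) = 1/(-93 + 2*576 - 1416) = 1/(-93 + 1152 - 1416) = 1/(-357) = -1/357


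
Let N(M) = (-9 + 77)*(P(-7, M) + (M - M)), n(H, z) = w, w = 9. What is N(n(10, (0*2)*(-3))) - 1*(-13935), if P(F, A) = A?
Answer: 14547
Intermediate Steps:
n(H, z) = 9
N(M) = 68*M (N(M) = (-9 + 77)*(M + (M - M)) = 68*(M + 0) = 68*M)
N(n(10, (0*2)*(-3))) - 1*(-13935) = 68*9 - 1*(-13935) = 612 + 13935 = 14547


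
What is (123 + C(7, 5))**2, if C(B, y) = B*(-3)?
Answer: 10404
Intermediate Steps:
C(B, y) = -3*B
(123 + C(7, 5))**2 = (123 - 3*7)**2 = (123 - 21)**2 = 102**2 = 10404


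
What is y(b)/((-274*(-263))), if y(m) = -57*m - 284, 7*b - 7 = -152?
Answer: 6277/504434 ≈ 0.012444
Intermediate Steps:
b = -145/7 (b = 1 + (1/7)*(-152) = 1 - 152/7 = -145/7 ≈ -20.714)
y(m) = -284 - 57*m
y(b)/((-274*(-263))) = (-284 - 57*(-145/7))/((-274*(-263))) = (-284 + 8265/7)/72062 = (6277/7)*(1/72062) = 6277/504434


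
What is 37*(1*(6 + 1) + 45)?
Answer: 1924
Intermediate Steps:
37*(1*(6 + 1) + 45) = 37*(1*7 + 45) = 37*(7 + 45) = 37*52 = 1924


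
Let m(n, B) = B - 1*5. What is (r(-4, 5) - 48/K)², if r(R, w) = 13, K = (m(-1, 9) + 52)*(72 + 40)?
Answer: 25938649/153664 ≈ 168.80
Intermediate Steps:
m(n, B) = -5 + B (m(n, B) = B - 5 = -5 + B)
K = 6272 (K = ((-5 + 9) + 52)*(72 + 40) = (4 + 52)*112 = 56*112 = 6272)
(r(-4, 5) - 48/K)² = (13 - 48/6272)² = (13 - 48*1/6272)² = (13 - 3/392)² = (5093/392)² = 25938649/153664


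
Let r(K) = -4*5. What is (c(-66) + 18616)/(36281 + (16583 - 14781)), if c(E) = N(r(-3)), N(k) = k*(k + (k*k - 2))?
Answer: 11056/38083 ≈ 0.29031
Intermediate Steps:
r(K) = -20
N(k) = k*(-2 + k + k²) (N(k) = k*(k + (k² - 2)) = k*(k + (-2 + k²)) = k*(-2 + k + k²))
c(E) = -7560 (c(E) = -20*(-2 - 20 + (-20)²) = -20*(-2 - 20 + 400) = -20*378 = -7560)
(c(-66) + 18616)/(36281 + (16583 - 14781)) = (-7560 + 18616)/(36281 + (16583 - 14781)) = 11056/(36281 + 1802) = 11056/38083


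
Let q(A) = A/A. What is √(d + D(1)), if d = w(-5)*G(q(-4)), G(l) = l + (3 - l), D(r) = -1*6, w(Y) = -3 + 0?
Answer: I*√15 ≈ 3.873*I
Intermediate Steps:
w(Y) = -3
q(A) = 1
D(r) = -6
G(l) = 3
d = -9 (d = -3*3 = -9)
√(d + D(1)) = √(-9 - 6) = √(-15) = I*√15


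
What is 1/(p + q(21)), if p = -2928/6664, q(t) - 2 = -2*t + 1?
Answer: -833/32853 ≈ -0.025355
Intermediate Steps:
q(t) = 3 - 2*t (q(t) = 2 + (-2*t + 1) = 2 + (1 - 2*t) = 3 - 2*t)
p = -366/833 (p = -2928*1/6664 = -366/833 ≈ -0.43938)
1/(p + q(21)) = 1/(-366/833 + (3 - 2*21)) = 1/(-366/833 + (3 - 42)) = 1/(-366/833 - 39) = 1/(-32853/833) = -833/32853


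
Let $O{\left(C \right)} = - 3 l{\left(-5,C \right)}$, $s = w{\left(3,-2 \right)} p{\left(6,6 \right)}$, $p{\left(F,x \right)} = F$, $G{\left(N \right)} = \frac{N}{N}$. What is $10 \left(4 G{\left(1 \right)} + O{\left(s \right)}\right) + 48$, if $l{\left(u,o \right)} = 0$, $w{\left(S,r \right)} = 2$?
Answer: $88$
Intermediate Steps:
$G{\left(N \right)} = 1$
$s = 12$ ($s = 2 \cdot 6 = 12$)
$O{\left(C \right)} = 0$ ($O{\left(C \right)} = \left(-3\right) 0 = 0$)
$10 \left(4 G{\left(1 \right)} + O{\left(s \right)}\right) + 48 = 10 \left(4 \cdot 1 + 0\right) + 48 = 10 \left(4 + 0\right) + 48 = 10 \cdot 4 + 48 = 40 + 48 = 88$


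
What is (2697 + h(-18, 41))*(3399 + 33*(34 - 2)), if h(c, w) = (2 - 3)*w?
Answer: 11832480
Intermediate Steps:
h(c, w) = -w
(2697 + h(-18, 41))*(3399 + 33*(34 - 2)) = (2697 - 1*41)*(3399 + 33*(34 - 2)) = (2697 - 41)*(3399 + 33*32) = 2656*(3399 + 1056) = 2656*4455 = 11832480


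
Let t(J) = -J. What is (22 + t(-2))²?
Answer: 576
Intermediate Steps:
(22 + t(-2))² = (22 - 1*(-2))² = (22 + 2)² = 24² = 576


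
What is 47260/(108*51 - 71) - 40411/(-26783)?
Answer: 1485479187/145619171 ≈ 10.201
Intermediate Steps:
47260/(108*51 - 71) - 40411/(-26783) = 47260/(5508 - 71) - 40411*(-1/26783) = 47260/5437 + 40411/26783 = 1485479187/145619171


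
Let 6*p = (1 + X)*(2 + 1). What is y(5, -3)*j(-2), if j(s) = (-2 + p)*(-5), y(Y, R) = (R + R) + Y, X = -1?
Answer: -10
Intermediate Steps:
y(Y, R) = Y + 2*R (y(Y, R) = 2*R + Y = Y + 2*R)
p = 0 (p = ((1 - 1)*(2 + 1))/6 = (0*3)/6 = (⅙)*0 = 0)
j(s) = 10 (j(s) = (-2 + 0)*(-5) = -2*(-5) = 10)
y(5, -3)*j(-2) = (5 + 2*(-3))*10 = (5 - 6)*10 = -1*10 = -10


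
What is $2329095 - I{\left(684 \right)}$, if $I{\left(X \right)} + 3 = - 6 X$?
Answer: $2333202$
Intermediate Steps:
$I{\left(X \right)} = -3 - 6 X$
$2329095 - I{\left(684 \right)} = 2329095 - \left(-3 - 4104\right) = 2329095 - -4107 = 2329095 + 4107 = 2333202$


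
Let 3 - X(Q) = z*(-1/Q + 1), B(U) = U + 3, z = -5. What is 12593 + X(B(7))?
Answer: 25201/2 ≈ 12601.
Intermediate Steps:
B(U) = 3 + U
X(Q) = 8 - 5/Q (X(Q) = 3 - (-5)*(-1/Q + 1) = 3 - (-5)*(1 - 1/Q) = 3 - (-5 + 5/Q) = 3 + (5 - 5/Q) = 8 - 5/Q)
12593 + X(B(7)) = 12593 + (8 - 5/(3 + 7)) = 12593 + (8 - 5/10) = 12593 + (8 - 5*⅒) = 12593 + (8 - ½) = 12593 + 15/2 = 25201/2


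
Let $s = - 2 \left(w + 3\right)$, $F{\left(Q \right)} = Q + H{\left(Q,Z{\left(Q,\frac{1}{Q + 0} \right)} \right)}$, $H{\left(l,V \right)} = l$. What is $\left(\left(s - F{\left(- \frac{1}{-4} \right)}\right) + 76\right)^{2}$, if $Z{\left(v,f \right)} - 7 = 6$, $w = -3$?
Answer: $\frac{22801}{4} \approx 5700.3$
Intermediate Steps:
$Z{\left(v,f \right)} = 13$ ($Z{\left(v,f \right)} = 7 + 6 = 13$)
$F{\left(Q \right)} = 2 Q$ ($F{\left(Q \right)} = Q + Q = 2 Q$)
$s = 0$ ($s = - 2 \left(-3 + 3\right) = \left(-2\right) 0 = 0$)
$\left(\left(s - F{\left(- \frac{1}{-4} \right)}\right) + 76\right)^{2} = \left(\left(0 - 2 \left(- \frac{1}{-4}\right)\right) + 76\right)^{2} = \left(\left(0 - 2 \left(\left(-1\right) \left(- \frac{1}{4}\right)\right)\right) + 76\right)^{2} = \left(\left(0 - 2 \cdot \frac{1}{4}\right) + 76\right)^{2} = \left(\left(0 - \frac{1}{2}\right) + 76\right)^{2} = \left(- \frac{1}{2} + 76\right)^{2} = \left(\frac{151}{2}\right)^{2} = \frac{22801}{4}$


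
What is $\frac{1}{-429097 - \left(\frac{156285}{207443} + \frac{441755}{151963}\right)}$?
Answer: $- \frac{31523660609}{13526823584859993} \approx -2.3305 \cdot 10^{-6}$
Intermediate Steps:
$\frac{1}{-429097 - \left(\frac{156285}{207443} + \frac{441755}{151963}\right)} = \frac{1}{-429097 - \frac{115388519920}{31523660609}} = \frac{1}{- \frac{13526823584859993}{31523660609}} = - \frac{31523660609}{13526823584859993}$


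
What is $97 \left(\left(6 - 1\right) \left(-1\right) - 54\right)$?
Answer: $-5723$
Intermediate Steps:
$97 \left(\left(6 - 1\right) \left(-1\right) - 54\right) = 97 \left(5 \left(-1\right) - 54\right) = 97 \left(-5 - 54\right) = 97 \left(-59\right) = -5723$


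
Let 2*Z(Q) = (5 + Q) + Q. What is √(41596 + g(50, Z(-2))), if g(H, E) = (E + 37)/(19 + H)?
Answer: √88018286/46 ≈ 203.95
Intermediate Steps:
Z(Q) = 5/2 + Q (Z(Q) = ((5 + Q) + Q)/2 = (5 + 2*Q)/2 = 5/2 + Q)
g(H, E) = (37 + E)/(19 + H)
√(41596 + g(50, Z(-2))) = √(41596 + (37 + (5/2 - 2))/(19 + 50)) = √(41596 + (37 + ½)/69) = √(41596 + (1/69)*(75/2)) = √(41596 + 25/46) = √(1913441/46) = √88018286/46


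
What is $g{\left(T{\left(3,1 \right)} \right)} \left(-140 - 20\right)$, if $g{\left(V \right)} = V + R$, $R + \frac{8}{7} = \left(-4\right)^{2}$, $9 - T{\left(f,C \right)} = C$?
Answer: $- \frac{25600}{7} \approx -3657.1$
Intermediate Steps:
$T{\left(f,C \right)} = 9 - C$
$R = \frac{104}{7}$ ($R = - \frac{8}{7} + \left(-4\right)^{2} = - \frac{8}{7} + 16 = \frac{104}{7} \approx 14.857$)
$g{\left(V \right)} = \frac{104}{7} + V$ ($g{\left(V \right)} = V + \frac{104}{7} = \frac{104}{7} + V$)
$g{\left(T{\left(3,1 \right)} \right)} \left(-140 - 20\right) = \left(\frac{104}{7} + \left(9 - 1\right)\right) \left(-140 - 20\right) = \left(\frac{104}{7} + \left(9 - 1\right)\right) \left(-160\right) = \left(\frac{104}{7} + 8\right) \left(-160\right) = \frac{160}{7} \left(-160\right) = - \frac{25600}{7}$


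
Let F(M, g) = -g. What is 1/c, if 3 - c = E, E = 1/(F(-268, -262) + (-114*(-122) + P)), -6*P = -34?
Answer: 42527/127578 ≈ 0.33334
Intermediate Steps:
P = 17/3 (P = -⅙*(-34) = 17/3 ≈ 5.6667)
E = 3/42527 (E = 1/(-1*(-262) + (-114*(-122) + 17/3)) = 1/(262 + (13908 + 17/3)) = 1/(262 + 41741/3) = 1/(42527/3) = 3/42527 ≈ 7.0543e-5)
c = 127578/42527 (c = 3 - 1*3/42527 = 3 - 3/42527 = 127578/42527 ≈ 2.9999)
1/c = 1/(127578/42527) = 42527/127578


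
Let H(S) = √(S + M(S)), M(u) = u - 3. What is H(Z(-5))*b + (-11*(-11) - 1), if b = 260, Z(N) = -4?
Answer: 120 + 260*I*√11 ≈ 120.0 + 862.32*I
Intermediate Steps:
M(u) = -3 + u
H(S) = √(-3 + 2*S) (H(S) = √(S + (-3 + S)) = √(-3 + 2*S))
H(Z(-5))*b + (-11*(-11) - 1) = √(-3 + 2*(-4))*260 + (-11*(-11) - 1) = √(-3 - 8)*260 + (121 - 1) = √(-11)*260 + 120 = (I*√11)*260 + 120 = 260*I*√11 + 120 = 120 + 260*I*√11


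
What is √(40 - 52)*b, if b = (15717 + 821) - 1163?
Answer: 30750*I*√3 ≈ 53261.0*I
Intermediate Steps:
b = 15375 (b = 16538 - 1163 = 15375)
√(40 - 52)*b = √(40 - 52)*15375 = √(-12)*15375 = (2*I*√3)*15375 = 30750*I*√3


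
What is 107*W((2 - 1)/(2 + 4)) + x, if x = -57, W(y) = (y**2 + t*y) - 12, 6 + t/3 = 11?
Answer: -38539/36 ≈ -1070.5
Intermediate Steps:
t = 15 (t = -18 + 3*11 = -18 + 33 = 15)
W(y) = -12 + y**2 + 15*y (W(y) = (y**2 + 15*y) - 12 = -12 + y**2 + 15*y)
107*W((2 - 1)/(2 + 4)) + x = 107*(-12 + ((2 - 1)/(2 + 4))**2 + 15*((2 - 1)/(2 + 4))) - 57 = 107*(-12 + (1/6)**2 + 15*(1/6)) - 57 = 107*(-12 + 1/36 + 5/2) - 57 = 107*(-341/36) - 57 = -36487/36 - 57 = -38539/36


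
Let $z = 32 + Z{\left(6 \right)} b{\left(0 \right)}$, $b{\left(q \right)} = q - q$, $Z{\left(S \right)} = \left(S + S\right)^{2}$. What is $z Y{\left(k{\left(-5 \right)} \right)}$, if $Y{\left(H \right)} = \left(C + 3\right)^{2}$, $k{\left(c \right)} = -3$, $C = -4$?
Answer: $32$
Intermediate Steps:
$Z{\left(S \right)} = 4 S^{2}$ ($Z{\left(S \right)} = \left(2 S\right)^{2} = 4 S^{2}$)
$Y{\left(H \right)} = 1$ ($Y{\left(H \right)} = \left(-4 + 3\right)^{2} = \left(-1\right)^{2} = 1$)
$b{\left(q \right)} = 0$
$z = 32$ ($z = 32 + 4 \cdot 6^{2} \cdot 0 = 32 + 4 \cdot 36 \cdot 0 = 32 + 144 \cdot 0 = 32 + 0 = 32$)
$z Y{\left(k{\left(-5 \right)} \right)} = 32 \cdot 1 = 32$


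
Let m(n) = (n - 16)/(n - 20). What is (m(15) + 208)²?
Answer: 1083681/25 ≈ 43347.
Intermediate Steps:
m(n) = (-16 + n)/(-20 + n)
(m(15) + 208)² = ((-16 + 15)/(-20 + 15) + 208)² = (-1/(-5) + 208)² = (-⅕*(-1) + 208)² = (⅕ + 208)² = (1041/5)² = 1083681/25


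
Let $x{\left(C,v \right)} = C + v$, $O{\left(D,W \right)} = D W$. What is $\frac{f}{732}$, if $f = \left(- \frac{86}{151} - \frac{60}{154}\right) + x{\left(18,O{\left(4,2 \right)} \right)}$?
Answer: $\frac{48525}{1418494} \approx 0.034209$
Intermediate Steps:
$f = \frac{291150}{11627}$ ($f = \left(- \frac{86}{151} - \frac{60}{154}\right) + \left(18 + 4 \cdot 2\right) = \left(\left(-86\right) \frac{1}{151} - \frac{30}{77}\right) + \left(18 + 8\right) = \left(- \frac{86}{151} - \frac{30}{77}\right) + 26 = - \frac{11152}{11627} + 26 = \frac{291150}{11627} \approx 25.041$)
$\frac{f}{732} = \frac{291150}{11627 \cdot 732} = \frac{291150}{11627} \cdot \frac{1}{732} = \frac{48525}{1418494}$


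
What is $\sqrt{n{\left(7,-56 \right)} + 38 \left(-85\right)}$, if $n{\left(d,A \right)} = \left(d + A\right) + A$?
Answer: $i \sqrt{3335} \approx 57.749 i$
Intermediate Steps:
$n{\left(d,A \right)} = d + 2 A$ ($n{\left(d,A \right)} = \left(A + d\right) + A = d + 2 A$)
$\sqrt{n{\left(7,-56 \right)} + 38 \left(-85\right)} = \sqrt{\left(7 + 2 \left(-56\right)\right) + 38 \left(-85\right)} = \sqrt{\left(7 - 112\right) - 3230} = \sqrt{-105 - 3230} = \sqrt{-3335} = i \sqrt{3335}$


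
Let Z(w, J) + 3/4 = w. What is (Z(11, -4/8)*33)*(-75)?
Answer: -101475/4 ≈ -25369.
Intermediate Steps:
Z(w, J) = -¾ + w
(Z(11, -4/8)*33)*(-75) = ((-¾ + 11)*33)*(-75) = ((41/4)*33)*(-75) = (1353/4)*(-75) = -101475/4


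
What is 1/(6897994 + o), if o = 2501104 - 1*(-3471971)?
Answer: 1/12871069 ≈ 7.7694e-8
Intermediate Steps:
o = 5973075 (o = 2501104 + 3471971 = 5973075)
1/(6897994 + o) = 1/(6897994 + 5973075) = 1/12871069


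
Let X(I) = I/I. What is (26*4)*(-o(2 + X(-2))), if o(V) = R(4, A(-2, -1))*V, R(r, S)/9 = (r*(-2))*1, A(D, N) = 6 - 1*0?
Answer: 22464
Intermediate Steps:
A(D, N) = 6 (A(D, N) = 6 + 0 = 6)
X(I) = 1
R(r, S) = -18*r (R(r, S) = 9*((r*(-2))*1) = 9*(-2*r*1) = 9*(-2*r) = -18*r)
o(V) = -72*V (o(V) = (-18*4)*V = -72*V)
(26*4)*(-o(2 + X(-2))) = (26*4)*(-(-72)*(2 + 1)) = 104*(-(-72)*3) = 104*(-1*(-216)) = 104*216 = 22464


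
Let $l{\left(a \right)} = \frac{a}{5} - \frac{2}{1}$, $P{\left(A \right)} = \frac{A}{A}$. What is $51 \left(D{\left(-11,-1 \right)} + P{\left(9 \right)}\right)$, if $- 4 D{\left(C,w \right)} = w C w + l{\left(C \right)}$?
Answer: $\frac{1224}{5} \approx 244.8$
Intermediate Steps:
$P{\left(A \right)} = 1$
$l{\left(a \right)} = -2 + \frac{a}{5}$ ($l{\left(a \right)} = a \frac{1}{5} - 2 = \frac{a}{5} - 2 = -2 + \frac{a}{5}$)
$D{\left(C,w \right)} = \frac{1}{2} - \frac{C}{20} - \frac{C w^{2}}{4}$ ($D{\left(C,w \right)} = - \frac{w C w + \left(-2 + \frac{C}{5}\right)}{4} = - \frac{C w w + \left(-2 + \frac{C}{5}\right)}{4} = - \frac{C w^{2} + \left(-2 + \frac{C}{5}\right)}{4} = - \frac{-2 + \frac{C}{5} + C w^{2}}{4} = \frac{1}{2} - \frac{C}{20} - \frac{C w^{2}}{4}$)
$51 \left(D{\left(-11,-1 \right)} + P{\left(9 \right)}\right) = 51 \left(\left(\frac{1}{2} - - \frac{11}{20} - - \frac{11 \left(-1\right)^{2}}{4}\right) + 1\right) = 51 \left(\left(\frac{1}{2} + \frac{11}{20} - \left(- \frac{11}{4}\right) 1\right) + 1\right) = 51 \left(\left(\frac{1}{2} + \frac{11}{20} + \frac{11}{4}\right) + 1\right) = 51 \left(\frac{19}{5} + 1\right) = 51 \cdot \frac{24}{5} = \frac{1224}{5}$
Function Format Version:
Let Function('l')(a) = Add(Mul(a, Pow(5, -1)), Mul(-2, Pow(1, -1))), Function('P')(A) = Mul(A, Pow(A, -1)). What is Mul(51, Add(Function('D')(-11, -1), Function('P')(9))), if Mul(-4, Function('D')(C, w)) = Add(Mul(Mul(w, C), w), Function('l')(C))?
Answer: Rational(1224, 5) ≈ 244.80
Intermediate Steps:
Function('P')(A) = 1
Function('l')(a) = Add(-2, Mul(Rational(1, 5), a)) (Function('l')(a) = Add(Mul(a, Rational(1, 5)), Mul(-2, 1)) = Add(Mul(Rational(1, 5), a), -2) = Add(-2, Mul(Rational(1, 5), a)))
Function('D')(C, w) = Add(Rational(1, 2), Mul(Rational(-1, 20), C), Mul(Rational(-1, 4), C, Pow(w, 2))) (Function('D')(C, w) = Mul(Rational(-1, 4), Add(Mul(Mul(w, C), w), Add(-2, Mul(Rational(1, 5), C)))) = Mul(Rational(-1, 4), Add(Mul(Mul(C, w), w), Add(-2, Mul(Rational(1, 5), C)))) = Mul(Rational(-1, 4), Add(Mul(C, Pow(w, 2)), Add(-2, Mul(Rational(1, 5), C)))) = Mul(Rational(-1, 4), Add(-2, Mul(Rational(1, 5), C), Mul(C, Pow(w, 2)))) = Add(Rational(1, 2), Mul(Rational(-1, 20), C), Mul(Rational(-1, 4), C, Pow(w, 2))))
Mul(51, Add(Function('D')(-11, -1), Function('P')(9))) = Mul(51, Add(Add(Rational(1, 2), Mul(Rational(-1, 20), -11), Mul(Rational(-1, 4), -11, Pow(-1, 2))), 1)) = Mul(51, Add(Add(Rational(1, 2), Rational(11, 20), Mul(Rational(-1, 4), -11, 1)), 1)) = Mul(51, Add(Add(Rational(1, 2), Rational(11, 20), Rational(11, 4)), 1)) = Mul(51, Add(Rational(19, 5), 1)) = Mul(51, Rational(24, 5)) = Rational(1224, 5)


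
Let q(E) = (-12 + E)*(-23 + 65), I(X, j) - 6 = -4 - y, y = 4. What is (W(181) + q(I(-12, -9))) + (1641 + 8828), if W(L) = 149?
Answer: 10030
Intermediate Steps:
I(X, j) = -2 (I(X, j) = 6 + (-4 - 1*4) = 6 + (-4 - 4) = 6 - 8 = -2)
q(E) = -504 + 42*E (q(E) = (-12 + E)*42 = -504 + 42*E)
(W(181) + q(I(-12, -9))) + (1641 + 8828) = (149 + (-504 + 42*(-2))) + (1641 + 8828) = (149 + (-504 - 84)) + 10469 = (149 - 588) + 10469 = -439 + 10469 = 10030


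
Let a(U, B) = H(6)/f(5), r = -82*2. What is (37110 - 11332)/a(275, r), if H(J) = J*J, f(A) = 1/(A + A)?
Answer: 12889/180 ≈ 71.606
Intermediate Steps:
f(A) = 1/(2*A)
r = -164
H(J) = J**2
a(U, B) = 360 (a(U, B) = 6**2/(((1/2)/5)) = 36/(((1/2)*(1/5))) = 36/(1/10) = 36*10 = 360)
(37110 - 11332)/a(275, r) = (37110 - 11332)/360 = 25778*(1/360) = 12889/180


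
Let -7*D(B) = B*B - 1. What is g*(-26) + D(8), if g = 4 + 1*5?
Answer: -243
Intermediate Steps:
g = 9 (g = 4 + 5 = 9)
D(B) = ⅐ - B²/7 (D(B) = -(B*B - 1)/7 = -(B² - 1)/7 = -(-1 + B²)/7 = ⅐ - B²/7)
g*(-26) + D(8) = 9*(-26) + (⅐ - ⅐*8²) = -234 + (⅐ - ⅐*64) = -234 + (⅐ - 64/7) = -234 - 9 = -243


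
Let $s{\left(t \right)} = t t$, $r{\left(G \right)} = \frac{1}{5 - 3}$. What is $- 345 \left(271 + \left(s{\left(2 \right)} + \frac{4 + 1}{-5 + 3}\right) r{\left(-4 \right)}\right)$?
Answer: $- \frac{375015}{4} \approx -93754.0$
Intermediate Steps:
$r{\left(G \right)} = \frac{1}{2}$
$s{\left(t \right)} = t^{2}$
$- 345 \left(271 + \left(s{\left(2 \right)} + \frac{4 + 1}{-5 + 3}\right) r{\left(-4 \right)}\right) = - 345 \left(271 + \left(2^{2} + \frac{4 + 1}{-5 + 3}\right) \frac{1}{2}\right) = - 345 \left(271 + \left(4 + \frac{5}{-2}\right) \frac{1}{2}\right) = - 345 \left(271 + \left(4 + 5 \left(- \frac{1}{2}\right)\right) \frac{1}{2}\right) = - 345 \left(271 + \left(4 - \frac{5}{2}\right) \frac{1}{2}\right) = - 345 \left(271 + \frac{3}{2} \cdot \frac{1}{2}\right) = - 345 \left(271 + \frac{3}{4}\right) = \left(-345\right) \frac{1087}{4} = - \frac{375015}{4}$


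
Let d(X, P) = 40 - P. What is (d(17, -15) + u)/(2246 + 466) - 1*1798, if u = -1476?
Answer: -4877597/2712 ≈ -1798.5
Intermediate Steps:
(d(17, -15) + u)/(2246 + 466) - 1*1798 = ((40 - 1*(-15)) - 1476)/(2246 + 466) - 1*1798 = ((40 + 15) - 1476)/2712 - 1798 = (55 - 1476)*(1/2712) - 1798 = -1421*1/2712 - 1798 = -1421/2712 - 1798 = -4877597/2712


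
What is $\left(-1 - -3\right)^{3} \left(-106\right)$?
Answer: $-848$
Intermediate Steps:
$\left(-1 - -3\right)^{3} \left(-106\right) = \left(-1 + 3\right)^{3} \left(-106\right) = 2^{3} \left(-106\right) = 8 \left(-106\right) = -848$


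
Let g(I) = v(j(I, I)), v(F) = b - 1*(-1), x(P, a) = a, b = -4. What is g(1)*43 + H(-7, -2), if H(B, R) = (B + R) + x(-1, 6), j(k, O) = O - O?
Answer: -132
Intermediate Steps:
j(k, O) = 0
H(B, R) = 6 + B + R (H(B, R) = (B + R) + 6 = 6 + B + R)
v(F) = -3 (v(F) = -4 - 1*(-1) = -4 + 1 = -3)
g(I) = -3
g(1)*43 + H(-7, -2) = -3*43 + (6 - 7 - 2) = -129 - 3 = -132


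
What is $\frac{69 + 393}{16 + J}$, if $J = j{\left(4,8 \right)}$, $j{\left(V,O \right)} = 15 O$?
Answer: $\frac{231}{68} \approx 3.3971$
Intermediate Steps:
$J = 120$ ($J = 15 \cdot 8 = 120$)
$\frac{69 + 393}{16 + J} = \frac{69 + 393}{16 + 120} = \frac{462}{136} = 462 \cdot \frac{1}{136} = \frac{231}{68}$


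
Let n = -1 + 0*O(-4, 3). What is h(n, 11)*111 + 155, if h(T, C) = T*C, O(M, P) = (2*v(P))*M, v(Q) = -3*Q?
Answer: -1066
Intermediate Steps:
O(M, P) = -6*M*P (O(M, P) = (2*(-3*P))*M = (-6*P)*M = -6*M*P)
n = -1 (n = -1 + 0*(-6*(-4)*3) = -1 + 0*72 = -1 + 0 = -1)
h(T, C) = C*T
h(n, 11)*111 + 155 = (11*(-1))*111 + 155 = -11*111 + 155 = -1221 + 155 = -1066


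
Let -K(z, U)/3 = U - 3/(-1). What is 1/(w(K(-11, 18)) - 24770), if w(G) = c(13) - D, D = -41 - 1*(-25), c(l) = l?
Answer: -1/24741 ≈ -4.0419e-5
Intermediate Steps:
K(z, U) = -9 - 3*U (K(z, U) = -3*(U - 3/(-1)) = -3*(U - 3*(-1)) = -3*(U - 1*(-3)) = -3*(U + 3) = -3*(3 + U) = -9 - 3*U)
D = -16 (D = -41 + 25 = -16)
w(G) = 29 (w(G) = 13 - 1*(-16) = 13 + 16 = 29)
1/(w(K(-11, 18)) - 24770) = 1/(29 - 24770) = 1/(-24741) = -1/24741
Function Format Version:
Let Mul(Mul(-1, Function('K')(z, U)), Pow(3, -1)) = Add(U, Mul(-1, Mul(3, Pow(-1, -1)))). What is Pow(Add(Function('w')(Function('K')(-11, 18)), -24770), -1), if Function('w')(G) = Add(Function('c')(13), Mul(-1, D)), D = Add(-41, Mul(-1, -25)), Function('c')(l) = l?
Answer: Rational(-1, 24741) ≈ -4.0419e-5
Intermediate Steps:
Function('K')(z, U) = Add(-9, Mul(-3, U)) (Function('K')(z, U) = Mul(-3, Add(U, Mul(-1, Mul(3, Pow(-1, -1))))) = Mul(-3, Add(U, Mul(-1, Mul(3, -1)))) = Mul(-3, Add(U, Mul(-1, -3))) = Mul(-3, Add(U, 3)) = Mul(-3, Add(3, U)) = Add(-9, Mul(-3, U)))
D = -16 (D = Add(-41, 25) = -16)
Function('w')(G) = 29 (Function('w')(G) = Add(13, Mul(-1, -16)) = Add(13, 16) = 29)
Pow(Add(Function('w')(Function('K')(-11, 18)), -24770), -1) = Pow(Add(29, -24770), -1) = Pow(-24741, -1) = Rational(-1, 24741)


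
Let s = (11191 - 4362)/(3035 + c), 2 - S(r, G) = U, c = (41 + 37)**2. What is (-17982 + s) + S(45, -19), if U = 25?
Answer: -164180766/9119 ≈ -18004.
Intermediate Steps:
c = 6084 (c = 78**2 = 6084)
S(r, G) = -23 (S(r, G) = 2 - 1*25 = 2 - 25 = -23)
s = 6829/9119 (s = (11191 - 4362)/(3035 + 6084) = 6829/9119 ≈ 0.74888)
(-17982 + s) + S(45, -19) = (-17982 + 6829/9119) - 23 = -163971029/9119 - 23 = -164180766/9119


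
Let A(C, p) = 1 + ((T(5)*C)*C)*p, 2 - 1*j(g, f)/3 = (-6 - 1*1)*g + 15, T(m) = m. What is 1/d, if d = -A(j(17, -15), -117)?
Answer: 1/59157539 ≈ 1.6904e-8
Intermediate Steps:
j(g, f) = -39 + 21*g (j(g, f) = 6 - 3*((-6 - 1*1)*g + 15) = 6 - 3*((-6 - 1)*g + 15) = 6 - 3*(-7*g + 15) = 6 - 3*(15 - 7*g) = 6 + (-45 + 21*g) = -39 + 21*g)
A(C, p) = 1 + 5*p*C² (A(C, p) = 1 + ((5*C)*C)*p = 1 + (5*C²)*p = 1 + 5*p*C²)
d = 59157539 (d = -(1 + 5*(-117)*(-39 + 21*17)²) = -(1 + 5*(-117)*(-39 + 357)²) = -(1 + 5*(-117)*318²) = -(1 + 5*(-117)*101124) = -(1 - 59157540) = -1*(-59157539) = 59157539)
1/d = 1/59157539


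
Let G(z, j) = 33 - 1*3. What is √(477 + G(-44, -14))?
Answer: 13*√3 ≈ 22.517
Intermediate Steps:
G(z, j) = 30 (G(z, j) = 33 - 3 = 30)
√(477 + G(-44, -14)) = √(477 + 30) = √507 = 13*√3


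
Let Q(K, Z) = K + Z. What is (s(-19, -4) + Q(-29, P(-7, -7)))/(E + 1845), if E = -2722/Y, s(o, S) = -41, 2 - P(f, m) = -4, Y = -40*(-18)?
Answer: -23040/662839 ≈ -0.034760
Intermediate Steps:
Y = 720
P(f, m) = 6 (P(f, m) = 2 - 1*(-4) = 2 + 4 = 6)
E = -1361/360 (E = -2722/720 = -2722*1/720 = -1361/360 ≈ -3.7806)
(s(-19, -4) + Q(-29, P(-7, -7)))/(E + 1845) = (-41 + (-29 + 6))/(-1361/360 + 1845) = (-41 - 23)/(662839/360) = -64*360/662839 = -23040/662839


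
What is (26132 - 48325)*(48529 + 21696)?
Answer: -1558503425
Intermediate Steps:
(26132 - 48325)*(48529 + 21696) = -22193*70225 = -1558503425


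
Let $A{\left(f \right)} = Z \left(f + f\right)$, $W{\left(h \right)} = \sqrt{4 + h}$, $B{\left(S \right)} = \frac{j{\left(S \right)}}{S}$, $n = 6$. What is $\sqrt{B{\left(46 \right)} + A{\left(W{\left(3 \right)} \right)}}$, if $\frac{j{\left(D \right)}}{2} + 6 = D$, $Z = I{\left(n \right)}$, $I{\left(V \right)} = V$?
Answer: $\frac{2 \sqrt{230 + 1587 \sqrt{7}}}{23} \approx 5.7869$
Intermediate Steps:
$Z = 6$
$j{\left(D \right)} = -12 + 2 D$
$B{\left(S \right)} = \frac{-12 + 2 S}{S}$
$A{\left(f \right)} = 12 f$ ($A{\left(f \right)} = 6 \left(f + f\right) = 6 \cdot 2 f = 12 f$)
$\sqrt{B{\left(46 \right)} + A{\left(W{\left(3 \right)} \right)}} = \sqrt{\left(2 - \frac{12}{46}\right) + 12 \sqrt{4 + 3}} = \sqrt{\left(2 - \frac{6}{23}\right) + 12 \sqrt{7}} = \sqrt{\frac{40}{23} + 12 \sqrt{7}}$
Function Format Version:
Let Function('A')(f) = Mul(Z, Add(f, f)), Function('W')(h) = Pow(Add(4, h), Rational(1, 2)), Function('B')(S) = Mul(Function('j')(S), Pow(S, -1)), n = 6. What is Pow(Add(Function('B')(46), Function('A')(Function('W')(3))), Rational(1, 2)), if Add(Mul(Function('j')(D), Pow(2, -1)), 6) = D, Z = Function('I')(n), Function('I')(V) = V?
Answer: Mul(Rational(2, 23), Pow(Add(230, Mul(1587, Pow(7, Rational(1, 2)))), Rational(1, 2))) ≈ 5.7869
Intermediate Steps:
Z = 6
Function('j')(D) = Add(-12, Mul(2, D))
Function('B')(S) = Mul(Pow(S, -1), Add(-12, Mul(2, S))) (Function('B')(S) = Mul(Add(-12, Mul(2, S)), Pow(S, -1)) = Mul(Pow(S, -1), Add(-12, Mul(2, S))))
Function('A')(f) = Mul(12, f) (Function('A')(f) = Mul(6, Add(f, f)) = Mul(6, Mul(2, f)) = Mul(12, f))
Pow(Add(Function('B')(46), Function('A')(Function('W')(3))), Rational(1, 2)) = Pow(Add(Add(2, Mul(-12, Pow(46, -1))), Mul(12, Pow(Add(4, 3), Rational(1, 2)))), Rational(1, 2)) = Pow(Add(Add(2, Mul(-12, Rational(1, 46))), Mul(12, Pow(7, Rational(1, 2)))), Rational(1, 2)) = Pow(Add(Add(2, Rational(-6, 23)), Mul(12, Pow(7, Rational(1, 2)))), Rational(1, 2)) = Pow(Add(Rational(40, 23), Mul(12, Pow(7, Rational(1, 2)))), Rational(1, 2))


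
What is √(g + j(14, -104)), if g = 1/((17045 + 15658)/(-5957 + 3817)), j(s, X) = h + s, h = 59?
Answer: √78002508837/32703 ≈ 8.5402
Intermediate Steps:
j(s, X) = 59 + s
g = -2140/32703 (g = 1/(32703/(-2140)) = 1/(32703*(-1/2140)) = 1/(-32703/2140) = -2140/32703 ≈ -0.065437)
√(g + j(14, -104)) = √(-2140/32703 + (59 + 14)) = √(-2140/32703 + 73) = √(2385179/32703) = √78002508837/32703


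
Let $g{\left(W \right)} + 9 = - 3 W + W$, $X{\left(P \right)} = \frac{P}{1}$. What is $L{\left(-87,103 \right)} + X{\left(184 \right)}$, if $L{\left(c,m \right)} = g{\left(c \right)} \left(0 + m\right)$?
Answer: $17179$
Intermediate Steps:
$X{\left(P \right)} = P$ ($X{\left(P \right)} = P 1 = P$)
$g{\left(W \right)} = -9 - 2 W$ ($g{\left(W \right)} = -9 + \left(- 3 W + W\right) = -9 - 2 W$)
$L{\left(c,m \right)} = m \left(-9 - 2 c\right)$ ($L{\left(c,m \right)} = \left(-9 - 2 c\right) \left(0 + m\right) = \left(-9 - 2 c\right) m = m \left(-9 - 2 c\right)$)
$L{\left(-87,103 \right)} + X{\left(184 \right)} = \left(-1\right) 103 \left(9 + 2 \left(-87\right)\right) + 184 = \left(-1\right) 103 \left(9 - 174\right) + 184 = \left(-1\right) 103 \left(-165\right) + 184 = 16995 + 184 = 17179$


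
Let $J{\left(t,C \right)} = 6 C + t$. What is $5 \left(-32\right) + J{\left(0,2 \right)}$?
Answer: $-148$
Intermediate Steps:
$J{\left(t,C \right)} = t + 6 C$
$5 \left(-32\right) + J{\left(0,2 \right)} = 5 \left(-32\right) + \left(0 + 6 \cdot 2\right) = -160 + \left(0 + 12\right) = -160 + 12 = -148$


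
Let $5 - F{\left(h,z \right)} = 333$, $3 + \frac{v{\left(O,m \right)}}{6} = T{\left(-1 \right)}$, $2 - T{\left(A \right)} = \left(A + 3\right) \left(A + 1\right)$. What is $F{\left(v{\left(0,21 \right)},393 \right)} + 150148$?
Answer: $149820$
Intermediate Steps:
$T{\left(A \right)} = 2 - \left(1 + A\right) \left(3 + A\right)$ ($T{\left(A \right)} = 2 - \left(A + 3\right) \left(A + 1\right) = 2 - \left(3 + A\right) \left(1 + A\right) = 2 - \left(1 + A\right) \left(3 + A\right)$)
$v{\left(O,m \right)} = -6$ ($v{\left(O,m \right)} = -18 + 6 \left(-1 - \left(-1\right)^{2} - -4\right) = -18 + 6 \left(-1 - 1 + 4\right) = -18 + 6 \cdot 2 = -18 + 12 = -6$)
$F{\left(h,z \right)} = -328$ ($F{\left(h,z \right)} = 5 - 333 = -328$)
$F{\left(v{\left(0,21 \right)},393 \right)} + 150148 = -328 + 150148 = 149820$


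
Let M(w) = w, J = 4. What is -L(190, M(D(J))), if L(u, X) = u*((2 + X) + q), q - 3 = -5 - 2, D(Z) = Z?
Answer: -380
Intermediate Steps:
q = -4 (q = 3 + (-5 - 2) = 3 - 7 = -4)
L(u, X) = u*(-2 + X) (L(u, X) = u*((2 + X) - 4) = u*(-2 + X))
-L(190, M(D(J))) = -190*(-2 + 4) = -190*2 = -1*380 = -380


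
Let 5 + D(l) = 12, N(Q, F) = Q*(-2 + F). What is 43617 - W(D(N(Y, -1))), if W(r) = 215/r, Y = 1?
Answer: 305104/7 ≈ 43586.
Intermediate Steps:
D(l) = 7 (D(l) = -5 + 12 = 7)
43617 - W(D(N(Y, -1))) = 43617 - 215/7 = 305104/7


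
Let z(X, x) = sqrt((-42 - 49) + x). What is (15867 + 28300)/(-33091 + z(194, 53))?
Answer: -1461530197/1095014319 - 44167*I*sqrt(38)/1095014319 ≈ -1.3347 - 0.00024864*I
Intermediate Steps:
z(X, x) = sqrt(-91 + x)
(15867 + 28300)/(-33091 + z(194, 53)) = (15867 + 28300)/(-33091 + sqrt(-91 + 53)) = 44167/(-33091 + sqrt(-38)) = 44167/(-33091 + I*sqrt(38))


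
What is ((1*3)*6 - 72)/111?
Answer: -18/37 ≈ -0.48649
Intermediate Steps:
((1*3)*6 - 72)/111 = (3*6 - 72)*(1/111) = (18 - 72)*(1/111) = -54*1/111 = -18/37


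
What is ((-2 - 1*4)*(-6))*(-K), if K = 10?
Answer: -360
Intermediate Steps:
((-2 - 1*4)*(-6))*(-K) = ((-2 - 1*4)*(-6))*(-1*10) = ((-2 - 4)*(-6))*(-10) = -6*(-6)*(-10) = 36*(-10) = -360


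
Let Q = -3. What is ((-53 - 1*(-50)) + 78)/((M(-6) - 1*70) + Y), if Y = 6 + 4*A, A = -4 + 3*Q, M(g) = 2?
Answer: -25/38 ≈ -0.65790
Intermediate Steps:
A = -13 (A = -4 + 3*(-3) = -4 - 9 = -13)
Y = -46 (Y = 6 + 4*(-13) = 6 - 52 = -46)
((-53 - 1*(-50)) + 78)/((M(-6) - 1*70) + Y) = ((-53 - 1*(-50)) + 78)/((2 - 1*70) - 46) = ((-53 + 50) + 78)/((2 - 70) - 46) = (-3 + 78)/(-68 - 46) = 75/(-114) = -1/114*75 = -25/38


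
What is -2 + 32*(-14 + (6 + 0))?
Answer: -258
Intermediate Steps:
-2 + 32*(-14 + (6 + 0)) = -2 + 32*(-14 + 6) = -2 + 32*(-8) = -2 - 256 = -258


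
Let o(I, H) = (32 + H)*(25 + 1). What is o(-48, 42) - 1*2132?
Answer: -208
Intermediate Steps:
o(I, H) = 832 + 26*H (o(I, H) = (32 + H)*26 = 832 + 26*H)
o(-48, 42) - 1*2132 = (832 + 26*42) - 1*2132 = (832 + 1092) - 2132 = 1924 - 2132 = -208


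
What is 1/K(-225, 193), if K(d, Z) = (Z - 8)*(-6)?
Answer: -1/1110 ≈ -0.00090090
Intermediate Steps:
K(d, Z) = 48 - 6*Z (K(d, Z) = (-8 + Z)*(-6) = 48 - 6*Z)
1/K(-225, 193) = 1/(48 - 6*193) = 1/(48 - 1158) = 1/(-1110) = -1/1110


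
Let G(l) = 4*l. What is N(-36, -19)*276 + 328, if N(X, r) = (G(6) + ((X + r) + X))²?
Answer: 1239292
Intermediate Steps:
N(X, r) = (24 + r + 2*X)² (N(X, r) = (4*6 + ((X + r) + X))² = (24 + (r + 2*X))² = (24 + r + 2*X)²)
N(-36, -19)*276 + 328 = (24 - 19 + 2*(-36))²*276 + 328 = (24 - 19 - 72)²*276 + 328 = (-67)²*276 + 328 = 4489*276 + 328 = 1238964 + 328 = 1239292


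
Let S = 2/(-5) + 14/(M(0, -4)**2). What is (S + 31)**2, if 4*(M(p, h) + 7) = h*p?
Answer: 1168561/1225 ≈ 953.93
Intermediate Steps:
M(p, h) = -7 + h*p/4 (M(p, h) = -7 + (h*p)/4 = -7 + h*p/4)
S = -4/35 (S = 2/(-5) + 14/((-7 + (1/4)*(-4)*0)**2) = 2*(-1/5) + 14/((-7 + 0)**2) = -2/5 + 14/((-7)**2) = -2/5 + 14/49 = -2/5 + 14*(1/49) = -2/5 + 2/7 = -4/35 ≈ -0.11429)
(S + 31)**2 = (-4/35 + 31)**2 = (1081/35)**2 = 1168561/1225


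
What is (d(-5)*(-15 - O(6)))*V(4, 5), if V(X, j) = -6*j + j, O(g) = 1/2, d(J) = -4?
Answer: -1550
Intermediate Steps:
O(g) = 1/2
V(X, j) = -5*j
(d(-5)*(-15 - O(6)))*V(4, 5) = (-4*(-15 - 1*1/2))*(-5*5) = -4*(-15 - 1/2)*(-25) = -4*(-31/2)*(-25) = 62*(-25) = -1550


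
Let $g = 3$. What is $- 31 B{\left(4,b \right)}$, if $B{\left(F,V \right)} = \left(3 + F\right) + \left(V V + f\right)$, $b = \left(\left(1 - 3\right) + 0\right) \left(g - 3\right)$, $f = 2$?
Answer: $-279$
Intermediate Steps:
$b = 0$ ($b = \left(\left(1 - 3\right) + 0\right) \left(3 - 3\right) = \left(\left(1 - 3\right) + 0\right) 0 = \left(-2 + 0\right) 0 = \left(-2\right) 0 = 0$)
$B{\left(F,V \right)} = 5 + F + V^{2}$ ($B{\left(F,V \right)} = \left(3 + F\right) + \left(V V + 2\right) = \left(3 + F\right) + \left(V^{2} + 2\right) = \left(3 + F\right) + \left(2 + V^{2}\right) = 5 + F + V^{2}$)
$- 31 B{\left(4,b \right)} = - 31 \left(5 + 4 + 0^{2}\right) = - 31 \left(5 + 4 + 0\right) = \left(-31\right) 9 = -279$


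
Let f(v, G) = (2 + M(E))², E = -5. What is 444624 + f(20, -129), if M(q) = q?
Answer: 444633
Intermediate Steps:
f(v, G) = 9 (f(v, G) = (2 - 5)² = (-3)² = 9)
444624 + f(20, -129) = 444624 + 9 = 444633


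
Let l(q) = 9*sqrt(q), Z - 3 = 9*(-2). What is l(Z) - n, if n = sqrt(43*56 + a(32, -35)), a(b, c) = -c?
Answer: -sqrt(2443) + 9*I*sqrt(15) ≈ -49.427 + 34.857*I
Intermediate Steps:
Z = -15 (Z = 3 + 9*(-2) = 3 - 18 = -15)
n = sqrt(2443) (n = sqrt(43*56 - 1*(-35)) = sqrt(2408 + 35) = sqrt(2443) ≈ 49.427)
l(Z) - n = 9*sqrt(-15) - sqrt(2443) = 9*(I*sqrt(15)) - sqrt(2443) = 9*I*sqrt(15) - sqrt(2443) = -sqrt(2443) + 9*I*sqrt(15)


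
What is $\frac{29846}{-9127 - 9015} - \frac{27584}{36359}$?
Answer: $- \frac{792799821}{329812489} \approx -2.4038$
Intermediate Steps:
$\frac{29846}{-9127 - 9015} - \frac{27584}{36359} = \frac{29846}{-18142} - \frac{27584}{36359} = 29846 \left(- \frac{1}{18142}\right) - \frac{27584}{36359} = - \frac{14923}{9071} - \frac{27584}{36359} = - \frac{792799821}{329812489}$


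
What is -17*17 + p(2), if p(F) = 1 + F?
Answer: -286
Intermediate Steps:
-17*17 + p(2) = -17*17 + (1 + 2) = -289 + 3 = -286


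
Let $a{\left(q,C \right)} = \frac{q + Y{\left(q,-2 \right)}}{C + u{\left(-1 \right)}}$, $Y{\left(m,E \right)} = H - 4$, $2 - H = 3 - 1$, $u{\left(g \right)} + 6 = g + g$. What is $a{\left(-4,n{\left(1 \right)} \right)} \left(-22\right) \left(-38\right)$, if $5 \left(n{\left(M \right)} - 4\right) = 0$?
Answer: $1672$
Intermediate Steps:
$n{\left(M \right)} = 4$ ($n{\left(M \right)} = 4 + \frac{1}{5} \cdot 0 = 4 + 0 = 4$)
$u{\left(g \right)} = -6 + 2 g$ ($u{\left(g \right)} = -6 + \left(g + g\right) = -6 + 2 g$)
$H = 0$ ($H = 2 - \left(3 - 1\right) = 2 - 2 = 0$)
$Y{\left(m,E \right)} = -4$ ($Y{\left(m,E \right)} = 0 - 4 = -4$)
$a{\left(q,C \right)} = \frac{-4 + q}{-8 + C}$ ($a{\left(q,C \right)} = \frac{q - 4}{C + \left(-6 + 2 \left(-1\right)\right)} = \frac{-4 + q}{C - 8} = \frac{-4 + q}{-8 + C}$)
$a{\left(-4,n{\left(1 \right)} \right)} \left(-22\right) \left(-38\right) = \frac{-4 - 4}{-8 + 4} \left(-22\right) \left(-38\right) = \frac{1}{-4} \left(-8\right) \left(-22\right) \left(-38\right) = \left(- \frac{1}{4}\right) \left(-8\right) \left(-22\right) \left(-38\right) = 2 \left(-22\right) \left(-38\right) = \left(-44\right) \left(-38\right) = 1672$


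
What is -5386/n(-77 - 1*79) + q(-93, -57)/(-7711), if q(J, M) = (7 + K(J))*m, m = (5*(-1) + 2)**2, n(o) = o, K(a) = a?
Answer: 20826095/601458 ≈ 34.626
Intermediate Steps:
m = 9 (m = (-5 + 2)**2 = (-3)**2 = 9)
q(J, M) = 63 + 9*J (q(J, M) = (7 + J)*9 = 63 + 9*J)
-5386/n(-77 - 1*79) + q(-93, -57)/(-7711) = -5386/(-77 - 1*79) + (63 + 9*(-93))/(-7711) = -5386/(-77 - 79) + (63 - 837)*(-1/7711) = -5386/(-156) - 774*(-1/7711) = -5386*(-1/156) + 774/7711 = 2693/78 + 774/7711 = 20826095/601458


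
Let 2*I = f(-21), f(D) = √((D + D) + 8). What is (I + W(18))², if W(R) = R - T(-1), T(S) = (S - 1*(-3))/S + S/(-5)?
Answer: 19177/50 + 99*I*√34/5 ≈ 383.54 + 115.45*I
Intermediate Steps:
T(S) = -S/5 + (3 + S)/S (T(S) = (S + 3)/S + S*(-⅕) = (3 + S)/S - S/5 = -S/5 + (3 + S)/S)
W(R) = 9/5 + R (W(R) = R - (1 + 3/(-1) - ⅕*(-1)) = R - (1 + 3*(-1) + ⅕) = R - (1 - 3 + ⅕) = R - 1*(-9/5) = R + 9/5 = 9/5 + R)
f(D) = √(8 + 2*D) (f(D) = √(2*D + 8) = √(8 + 2*D))
I = I*√34/2 (I = √(8 + 2*(-21))/2 = √(8 - 42)/2 = √(-34)/2 = (I*√34)/2 = I*√34/2 ≈ 2.9155*I)
(I + W(18))² = (I*√34/2 + (9/5 + 18))² = (I*√34/2 + 99/5)² = (99/5 + I*√34/2)²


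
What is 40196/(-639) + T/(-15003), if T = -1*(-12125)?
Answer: -67867607/1065213 ≈ -63.713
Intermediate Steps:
T = 12125
40196/(-639) + T/(-15003) = 40196/(-639) + 12125/(-15003) = 40196*(-1/639) + 12125*(-1/15003) = -40196/639 - 12125/15003 = -67867607/1065213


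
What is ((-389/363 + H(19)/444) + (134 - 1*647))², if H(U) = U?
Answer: 762626058019225/2886268176 ≈ 2.6423e+5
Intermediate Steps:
((-389/363 + H(19)/444) + (134 - 1*647))² = ((-389/363 + 19/444) + (134 - 1*647))² = ((-389*1/363 + 19*(1/444)) + (134 - 647))² = ((-389/363 + 19/444) - 513)² = (-55273/53724 - 513)² = (-27615685/53724)² = 762626058019225/2886268176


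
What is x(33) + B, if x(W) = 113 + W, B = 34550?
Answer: 34696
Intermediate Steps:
x(33) + B = (113 + 33) + 34550 = 146 + 34550 = 34696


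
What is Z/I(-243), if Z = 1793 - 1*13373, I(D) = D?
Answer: 3860/81 ≈ 47.654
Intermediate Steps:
Z = -11580 (Z = 1793 - 13373 = -11580)
Z/I(-243) = -11580/(-243) = -11580*(-1/243) = 3860/81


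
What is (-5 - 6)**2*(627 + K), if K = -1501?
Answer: -105754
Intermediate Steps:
(-5 - 6)**2*(627 + K) = (-5 - 6)**2*(627 - 1501) = (-11)**2*(-874) = 121*(-874) = -105754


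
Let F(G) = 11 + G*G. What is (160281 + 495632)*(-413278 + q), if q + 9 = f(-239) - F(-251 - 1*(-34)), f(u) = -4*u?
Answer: -301346765503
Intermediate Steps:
F(G) = 11 + G**2
q = -46153 (q = -9 + (-4*(-239) - (11 + (-251 - 1*(-34))**2)) = -9 + (956 - (11 + (-251 + 34)**2)) = -9 + (956 - (11 + (-217)**2)) = -9 + (956 - (11 + 47089)) = -9 + (956 - 1*47100) = -9 + (956 - 47100) = -9 - 46144 = -46153)
(160281 + 495632)*(-413278 + q) = (160281 + 495632)*(-413278 - 46153) = 655913*(-459431) = -301346765503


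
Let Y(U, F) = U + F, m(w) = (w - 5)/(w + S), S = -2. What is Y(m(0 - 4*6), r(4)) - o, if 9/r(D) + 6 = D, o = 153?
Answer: -2033/13 ≈ -156.38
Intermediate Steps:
r(D) = 9/(-6 + D)
m(w) = (-5 + w)/(-2 + w) (m(w) = (w - 5)/(w - 2) = (-5 + w)/(-2 + w))
Y(U, F) = F + U
Y(m(0 - 4*6), r(4)) - o = (9/(-6 + 4) + (-5 + (0 - 4*6))/(-2 + (0 - 4*6))) - 1*153 = (9/(-2) + (-5 + (0 - 24))/(-2 + (0 - 24))) - 153 = (9*(-1/2) + (-5 - 24)/(-2 - 24)) - 153 = (-9/2 - 29/(-26)) - 153 = (-9/2 - 1/26*(-29)) - 153 = (-9/2 + 29/26) - 153 = -44/13 - 153 = -2033/13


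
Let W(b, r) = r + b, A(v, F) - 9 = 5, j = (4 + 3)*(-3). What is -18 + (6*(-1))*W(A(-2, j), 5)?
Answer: -132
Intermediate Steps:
j = -21 (j = 7*(-3) = -21)
A(v, F) = 14 (A(v, F) = 9 + 5 = 14)
W(b, r) = b + r
-18 + (6*(-1))*W(A(-2, j), 5) = -18 + (6*(-1))*(14 + 5) = -18 - 6*19 = -18 - 114 = -132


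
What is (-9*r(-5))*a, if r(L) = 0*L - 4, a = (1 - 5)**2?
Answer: 576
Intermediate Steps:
a = 16 (a = (-4)**2 = 16)
r(L) = -4 (r(L) = 0 - 4 = -4)
(-9*r(-5))*a = -9*(-4)*16 = 36*16 = 576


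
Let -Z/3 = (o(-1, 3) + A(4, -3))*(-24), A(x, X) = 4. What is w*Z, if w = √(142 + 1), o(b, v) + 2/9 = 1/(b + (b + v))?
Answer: 344*√143 ≈ 4113.6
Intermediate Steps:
o(b, v) = -2/9 + 1/(v + 2*b) (o(b, v) = -2/9 + 1/(b + (b + v)) = -2/9 + 1/(v + 2*b))
w = √143 ≈ 11.958
Z = 344 (Z = -3*((9 - 4*(-1) - 2*3)/(9*(3 + 2*(-1))) + 4)*(-24) = -3*((9 + 4 - 6)/(9*(3 - 2)) + 4)*(-24) = -3*((⅑)*7/1 + 4)*(-24) = -3*((⅑)*1*7 + 4)*(-24) = -3*(7/9 + 4)*(-24) = -43*(-24)/3 = -3*(-344/3) = 344)
w*Z = √143*344 = 344*√143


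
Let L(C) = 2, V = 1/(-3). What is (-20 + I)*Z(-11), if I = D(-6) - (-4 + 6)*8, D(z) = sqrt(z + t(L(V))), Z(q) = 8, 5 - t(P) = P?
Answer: -288 + 8*I*sqrt(3) ≈ -288.0 + 13.856*I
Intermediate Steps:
V = -1/3 (V = 1*(-1/3) = -1/3 ≈ -0.33333)
t(P) = 5 - P
D(z) = sqrt(3 + z) (D(z) = sqrt(z + (5 - 1*2)) = sqrt(z + (5 - 2)) = sqrt(z + 3) = sqrt(3 + z))
I = -16 + I*sqrt(3) (I = sqrt(3 - 6) - (-4 + 6)*8 = sqrt(-3) - 2*8 = I*sqrt(3) - 1*16 = I*sqrt(3) - 16 = -16 + I*sqrt(3) ≈ -16.0 + 1.732*I)
(-20 + I)*Z(-11) = (-20 + (-16 + I*sqrt(3)))*8 = (-36 + I*sqrt(3))*8 = -288 + 8*I*sqrt(3)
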